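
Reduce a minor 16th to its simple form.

m2

Take out 2 octaves (14 from the number): 16 − 14 = 2.
So a minor sixteenth is 2 octaves plus a minor second. The quality is unchanged.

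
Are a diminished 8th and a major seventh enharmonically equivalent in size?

A diminished octave spans 11 semitones, and a major seventh also spans 11 semitones — they're enharmonic.

Yes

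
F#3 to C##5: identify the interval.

augmented twelfth

F to C spans five letter names (F-G-A-B-C), plus an octave — that makes it a twelfth of some quality.
F#3 to C##5 spans 20 semitones — one semitone wider than the perfect twelfth (19) — giving an augmented twelfth.
(Equivalently, a compound augmented fifth: an augmented fifth plus an octave.)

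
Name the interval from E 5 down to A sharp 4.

diminished fifth

Descending from E5 to A#4 is the same interval as ascending A#4 to E5.
A to E spans five letter names (A-B-C-D-E), so the interval is some kind of fifth.
The perfect fifth is 7 semitones; here we have 6, one semitone narrower: diminished.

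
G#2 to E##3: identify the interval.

G to E spans six letter names (G-A-B-C-D-E) — that makes it a sixth of some quality.
G#2 to E##3 spans 10 semitones — one semitone wider than the major sixth (9) — giving an augmented sixth.

augmented sixth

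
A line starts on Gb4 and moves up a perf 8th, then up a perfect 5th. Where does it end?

Up a perfect octave from Gb4: Gb5 (12 semitones up).
Gb5 up a perfect fifth → Db6 (7 semitones).

Db6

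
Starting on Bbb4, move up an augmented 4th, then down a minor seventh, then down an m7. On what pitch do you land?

G3

Bbb4 up an augmented fourth → Eb5 (6 semitones).
Down a minor seventh from Eb5: F4 (10 semitones down).
F4 down a minor seventh → G3 (10 semitones).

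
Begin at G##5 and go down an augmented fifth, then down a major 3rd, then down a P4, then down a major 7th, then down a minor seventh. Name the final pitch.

G##5 down an augmented fifth → C#5 (8 semitones).
C#5 down a major third → A4 (4 semitones).
Down a perfect fourth from A4: E4 (5 semitones down).
A major seventh down from E4 is F3.
A minor seventh down from F3 is G2.

G2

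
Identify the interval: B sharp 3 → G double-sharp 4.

B to G spans six letter names (B-C-D-E-F-G) — that makes it a sixth of some quality.
Counting semitones, B#3→G##4 is 9, which is the major sixth.

M6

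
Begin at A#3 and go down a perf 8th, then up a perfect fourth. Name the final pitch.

Down a perfect octave from A#3: A#2 (12 semitones down).
Up a perfect fourth from A#2: D#3 (5 semitones up).

D#3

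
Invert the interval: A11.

diminished fifth

First reduce the compound augmented eleventh to its simple form, an augmented fourth.
The rule of nine gives the new number: 9 − 4 = 5, so a fourth becomes a fifth.
And augmented becomes diminished under inversion, so we get a diminished fifth.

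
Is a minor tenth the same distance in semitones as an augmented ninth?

Yes

Both span 15 semitones: a minor tenth and an augmented ninth are the same chromatic distance.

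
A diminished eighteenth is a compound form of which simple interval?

Each octave removed subtracts seven from the number: 18 − 14 = 4.
So a diminished eighteenth is 2 octaves plus a diminished fourth. The quality is unchanged.

diminished fourth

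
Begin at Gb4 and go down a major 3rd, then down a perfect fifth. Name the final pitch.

Down a major third from Gb4: Ebb4 (4 semitones down).
Down a perfect fifth from Ebb4: Abb3 (7 semitones down).

Abb3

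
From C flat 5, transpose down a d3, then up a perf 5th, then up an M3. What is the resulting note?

Down a diminished third from Cb5: A4 (2 semitones down).
A perfect fifth up from A4 is E5.
Up a major third from E5: G#5 (4 semitones up).

G sharp 5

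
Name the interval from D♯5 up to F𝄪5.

D to F spans three letter names (D-E-F): a third.
D#5 to F##5 is 4 semitones, matching the major third exactly, so the quality is major.

major third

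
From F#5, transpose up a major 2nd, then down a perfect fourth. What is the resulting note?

D#5

Up a major second from F#5: G#5 (2 semitones up).
A perfect fourth down from G#5 is D#5.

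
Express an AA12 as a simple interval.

AA5

Each octave removed subtracts seven from the number: 12 − 7 = 5.
Quality carries through unchanged, so the simple form is a doubly augmented fifth.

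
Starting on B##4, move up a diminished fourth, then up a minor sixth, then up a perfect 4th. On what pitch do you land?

F#6

Up a diminished fourth from B##4: E#5 (4 semitones up).
A minor sixth up from E#5 is C#6.
C#6 up a perfect fourth → F#6 (5 semitones).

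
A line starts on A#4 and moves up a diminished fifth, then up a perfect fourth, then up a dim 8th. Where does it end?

A diminished fifth up from A#4 is E5.
E5 up a perfect fourth → A5 (5 semitones).
A5 up a diminished octave → Ab6 (11 semitones).

Ab6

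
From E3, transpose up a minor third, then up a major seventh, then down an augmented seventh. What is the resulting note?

Up a minor third from E3: G3 (3 semitones up).
G3 up a major seventh → F#4 (11 semitones).
Down an augmented seventh from F#4: Gb3 (12 semitones down).

Gb3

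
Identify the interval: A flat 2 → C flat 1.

Descending from Ab2 to Cb1 is the same interval as ascending Cb1 to Ab2.
C to A spans six letter names (C-D-E-F-G-A), plus an octave, so the interval is some kind of thirteenth.
The major thirteenth spans 21 semitones, and Cb1 to Ab2 is exactly 21 semitones — so this is a major thirteenth.
(Equivalently, a compound major sixth: a major sixth plus an octave.)

major thirteenth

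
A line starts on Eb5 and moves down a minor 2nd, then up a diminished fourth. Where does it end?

Gb5

A minor second down from Eb5 is D5.
Up a diminished fourth from D5: Gb5 (4 semitones up).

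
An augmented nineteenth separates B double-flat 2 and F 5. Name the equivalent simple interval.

Each octave removed subtracts seven from the number: 19 − 14 = 5.
That makes an augmented nineteenth a compound augmented fifth — 2 octaves plus an augmented fifth.

augmented fifth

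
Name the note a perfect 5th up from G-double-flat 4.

D-double-flat 5

The fifth takes the letter from G up to D.
A perfect fifth is 7 semitones; 7 semitones up from Gbb4 gives Dbb5.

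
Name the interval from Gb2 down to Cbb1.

Descending from Gb2 to Cbb1 is the same interval as ascending Cbb1 to Gb2.
C to G spans five letter names (C-D-E-F-G), plus an octave — that makes it a twelfth of some quality.
Cbb1 to Gb2 spans 20 semitones — one semitone wider than the perfect twelfth (19) — giving an augmented twelfth.
(Equivalently, a compound augmented fifth: an augmented fifth plus an octave.)

augmented twelfth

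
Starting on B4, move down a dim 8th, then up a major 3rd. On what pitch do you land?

Down a diminished octave from B4: B#3 (11 semitones down).
Up a major third from B#3: D##4 (4 semitones up).

D##4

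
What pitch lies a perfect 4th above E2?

Counting four letter names up from E lands on A.
Moving 5 semitones up from E2 (the size of a perfect fourth) reaches A2.

A2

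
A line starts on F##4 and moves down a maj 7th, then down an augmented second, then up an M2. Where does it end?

A major seventh down from F##4 is G#3.
Down an augmented second from G#3: F3 (3 semitones down).
F3 up a major second → G3 (2 semitones).

G3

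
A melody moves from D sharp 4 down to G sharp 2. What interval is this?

P12

Descending from D#4 to G#2 is the same interval as ascending G#2 to D#4.
G to D spans five letter names (G-A-B-C-D), plus an octave, so the interval is some kind of twelfth.
G#2 to D#4 is 19 semitones, matching the perfect twelfth exactly, so the quality is perfect.
(Equivalently, a compound perfect fifth: a perfect fifth plus an octave.)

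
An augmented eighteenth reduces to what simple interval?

Each octave removed subtracts seven from the number: 18 − 14 = 4.
Quality carries through unchanged, so the simple form is an augmented fourth.

augmented fourth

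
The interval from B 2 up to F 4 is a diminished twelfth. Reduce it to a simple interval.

Subtracting seven from the interval number removes an octave: 12 − 7 = 5.
That makes a diminished twelfth a compound diminished fifth — an octave plus a diminished fifth.

diminished fifth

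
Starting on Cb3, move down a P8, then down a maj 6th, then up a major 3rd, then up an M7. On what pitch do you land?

F2

Cb3 down a perfect octave → Cb2 (12 semitones).
Down a major sixth from Cb2: Ebb1 (9 semitones down).
A major third up from Ebb1 is Gb1.
Up a major seventh from Gb1: F2 (11 semitones up).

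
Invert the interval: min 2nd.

Inverted interval numbers add to nine, so a second pairs with a seventh (2 + 7 = 9).
Quality inverts too: minor becomes major. That makes the inversion a major seventh.

major 7th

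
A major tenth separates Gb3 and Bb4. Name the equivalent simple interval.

Take out an octave (7 from the number): 10 − 7 = 3.
Quality carries through unchanged, so the simple form is a major third.

M3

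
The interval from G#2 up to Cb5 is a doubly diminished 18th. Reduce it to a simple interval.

Take out 2 octaves (14 from the number): 18 − 14 = 4.
So a doubly diminished eighteenth is 2 octaves plus a doubly diminished fourth. The quality is unchanged.

doubly diminished 4th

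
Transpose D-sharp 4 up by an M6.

Six letter names up from D: B.
Moving 9 semitones up from D#4 (the size of a major sixth) reaches B#4.

B-sharp 4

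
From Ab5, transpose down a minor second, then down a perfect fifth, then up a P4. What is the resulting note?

F5

Down a minor second from Ab5: G5 (1 semitone down).
Down a perfect fifth from G5: C5 (7 semitones down).
C5 up a perfect fourth → F5 (5 semitones).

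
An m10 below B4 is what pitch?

Three letters down from B (plus an octave) reaches G.
A minor tenth spans 15 semitones, so from B4 the target pitch is G#3.

G#3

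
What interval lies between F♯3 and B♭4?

diminished eleventh

F to B spans four letter names (F-G-A-B), plus an octave — that makes it an eleventh of some quality.
F#3 to Bb4 spans 16 semitones — one semitone narrower than the perfect eleventh (17) — giving a diminished eleventh.
(Equivalently, a compound diminished fourth: a diminished fourth plus an octave.)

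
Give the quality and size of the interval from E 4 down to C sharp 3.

Descending from E4 to C#3 is the same interval as ascending C#3 to E4.
C to E spans three letter names (C-D-E), plus an octave: a tenth.
C#3 to E4 is 15 semitones, a half step short of the major tenth (16), so this is minor.
(Equivalently, a compound minor third: a minor third plus an octave.)

minor 10th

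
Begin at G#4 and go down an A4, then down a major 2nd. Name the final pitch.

Down an augmented fourth from G#4: D4 (6 semitones down).
A major second down from D4 is C4.

C4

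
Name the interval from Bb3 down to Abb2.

Descending from Bb3 to Abb2 is the same interval as ascending Abb2 to Bb3.
A to B spans two letter names (A-B), plus an octave — that makes it a ninth of some quality.
The major ninth is 14 semitones; here we have 15, one semitone wider: augmented.
(Equivalently, a compound augmented second: an augmented second plus an octave.)

augmented ninth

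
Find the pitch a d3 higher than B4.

Three letter names up from B: D.
A diminished third spans 2 semitones, so from B4 the target pitch is Db5.

Db5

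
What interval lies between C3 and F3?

perfect 4th

C to F spans four letter names (C-D-E-F) — that makes it a fourth of some quality.
C3 to F3 is 5 semitones, matching the perfect fourth exactly, so the quality is perfect.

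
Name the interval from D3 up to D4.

P8

D to D is the same letter name, plus an octave, so the interval is some kind of octave.
D3 to D4 is 12 semitones, matching the perfect octave exactly, so the quality is perfect.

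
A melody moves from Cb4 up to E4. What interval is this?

C to E spans three letter names (C-D-E): a third.
Cb4 to E4 spans 5 semitones — one semitone wider than the major third (4) — giving an augmented third.

augmented 3rd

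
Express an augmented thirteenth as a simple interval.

Take out an octave (7 from the number): 13 − 7 = 6.
Quality carries through unchanged, so the simple form is an augmented sixth.

A6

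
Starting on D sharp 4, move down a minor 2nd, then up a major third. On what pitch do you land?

E double-sharp 4

A minor second down from D#4 is C##4.
Up a major third from C##4: E##4 (4 semitones up).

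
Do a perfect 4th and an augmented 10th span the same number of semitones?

5 semitones (perfect fourth) vs 17 semitones (augmented tenth): not equal.

No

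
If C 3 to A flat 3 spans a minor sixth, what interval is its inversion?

Interval numbers invert to sum to nine: 6 + 3 = 9, so a sixth inverts to a third.
The quality also flips — minor becomes major — giving a major third.

major 3rd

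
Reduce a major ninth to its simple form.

Subtracting seven from the interval number removes an octave: 9 − 7 = 2.
That makes a major ninth a compound major second — an octave plus a major second.

M2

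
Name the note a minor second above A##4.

B#4

Counting two letter names up from A lands on B.
Moving 1 semitone up from A##4 (the size of a minor second) reaches B#4.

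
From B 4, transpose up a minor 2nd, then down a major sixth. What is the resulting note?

E flat 4

Up a minor second from B4: C5 (1 semitone up).
A major sixth down from C5 is Eb4.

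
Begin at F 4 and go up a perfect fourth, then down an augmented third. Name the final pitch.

A perfect fourth up from F4 is Bb4.
An augmented third down from Bb4 is Gbb4.

G double-flat 4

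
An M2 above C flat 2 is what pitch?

Two letter names up from C: D.
A major second is 2 semitones; 2 semitones up from Cb2 gives Db2.

D flat 2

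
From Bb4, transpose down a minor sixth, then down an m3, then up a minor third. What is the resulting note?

D4

A minor sixth down from Bb4 is D4.
Down a minor third from D4: B3 (3 semitones down).
B3 up a minor third → D4 (3 semitones).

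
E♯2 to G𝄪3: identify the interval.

major tenth

E to G spans three letter names (E-F-G), plus an octave: a tenth.
Counting semitones, E#2→G##3 is 16, which is the major tenth.
(Equivalently, a compound major third: a major third plus an octave.)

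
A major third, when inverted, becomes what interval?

minor 6th

The rule of nine gives the new number: 9 − 3 = 6, so a third becomes a sixth.
The quality also flips — major becomes minor — giving a minor sixth.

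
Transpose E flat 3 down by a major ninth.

The ninth's letter: E down two letter names plus an octave → D.
A major ninth is 14 semitones; 14 semitones down from Eb3 gives Db2.

D flat 2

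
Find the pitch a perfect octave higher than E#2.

E#3

The letter stays E (same as the start), shifted an octave up.
Moving 12 semitones up from E#2 (the size of a perfect octave) reaches E#3.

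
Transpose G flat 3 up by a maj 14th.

Seven letters up from G (plus an octave) reaches F.
A major fourteenth spans 23 semitones, so from Gb3 the target pitch is F5.

F 5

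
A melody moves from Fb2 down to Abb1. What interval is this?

Descending from Fb2 to Abb1 is the same interval as ascending Abb1 to Fb2.
A to F spans six letter names (A-B-C-D-E-F): a sixth.
Counting semitones, Abb1→Fb2 is 9, which is the major sixth.

M6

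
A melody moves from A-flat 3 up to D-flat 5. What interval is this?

P11

A to D spans four letter names (A-B-C-D), plus an octave, so the interval is some kind of eleventh.
The perfect eleventh spans 17 semitones, and Ab3 to Db5 is exactly 17 semitones — so this is a perfect eleventh.
(Equivalently, a compound perfect fourth: a perfect fourth plus an octave.)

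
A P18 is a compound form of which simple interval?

Take out 2 octaves (14 from the number): 18 − 14 = 4.
So a perfect eighteenth is 2 octaves plus a perfect fourth. The quality is unchanged.

perfect 4th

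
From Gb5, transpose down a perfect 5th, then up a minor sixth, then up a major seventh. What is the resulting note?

Gb6

Down a perfect fifth from Gb5: Cb5 (7 semitones down).
Up a minor sixth from Cb5: Abb5 (8 semitones up).
Abb5 up a major seventh → Gb6 (11 semitones).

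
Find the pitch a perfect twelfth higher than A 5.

The twelfth's letter: A up five letter names plus an octave → E.
A perfect twelfth is 19 semitones; 19 semitones up from A5 gives E7.

E 7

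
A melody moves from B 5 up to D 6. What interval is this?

minor third

B to D spans three letter names (B-C-D), so the interval is some kind of third.
B5 to D6 is 3 semitones, a half step short of the major third (4), so this is minor.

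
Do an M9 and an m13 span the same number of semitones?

A major ninth is 14 semitones but a minor thirteenth is 20 semitones — different sizes.

No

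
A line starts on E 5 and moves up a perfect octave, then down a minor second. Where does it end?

A perfect octave up from E5 is E6.
E6 down a minor second → D#6 (1 semitone).

D sharp 6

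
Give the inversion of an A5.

d4

Interval numbers invert to sum to nine: 5 + 4 = 9, so a fifth inverts to a fourth.
And augmented becomes diminished under inversion, so we get a diminished fourth.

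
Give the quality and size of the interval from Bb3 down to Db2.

Descending from Bb3 to Db2 is the same interval as ascending Db2 to Bb3.
D to B spans six letter names (D-E-F-G-A-B), plus an octave: a thirteenth.
Db2 to Bb3 is 21 semitones, matching the major thirteenth exactly, so the quality is major.
(Equivalently, a compound major sixth: a major sixth plus an octave.)

major thirteenth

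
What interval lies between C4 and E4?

major third

C to E spans three letter names (C-D-E): a third.
C4 to E4 is 4 semitones, matching the major third exactly, so the quality is major.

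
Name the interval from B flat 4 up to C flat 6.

B to C spans two letter names (B-C), plus an octave, so the interval is some kind of ninth.
At 13 semitones, Bb4→Cb6 falls one short of a major ninth: minor.
(Equivalently, a compound minor second: a minor second plus an octave.)

minor 9th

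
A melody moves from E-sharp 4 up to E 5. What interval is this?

E to E is the same letter name, plus an octave: an octave.
The perfect octave is 12 semitones; here we have 11, one semitone narrower: diminished.

diminished octave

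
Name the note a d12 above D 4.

Five letters up from D (plus an octave) reaches A.
A diminished twelfth is 18 semitones; 18 semitones up from D4 gives Ab5.

A flat 5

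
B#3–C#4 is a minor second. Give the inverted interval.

major seventh

Interval numbers invert to sum to nine: 2 + 7 = 9, so a second inverts to a seventh.
The quality also flips — minor becomes major — giving a major seventh.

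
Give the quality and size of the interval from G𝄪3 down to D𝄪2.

perfect eleventh

Descending from G##3 to D##2 is the same interval as ascending D##2 to G##3.
D to G spans four letter names (D-E-F-G), plus an octave: an eleventh.
D##2 to G##3 is 17 semitones, matching the perfect eleventh exactly, so the quality is perfect.
(Equivalently, a compound perfect fourth: a perfect fourth plus an octave.)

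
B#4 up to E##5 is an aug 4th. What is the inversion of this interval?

diminished 5th

Inverted interval numbers add to nine, so a fourth pairs with a fifth (4 + 5 = 9).
And augmented becomes diminished under inversion, so we get a diminished fifth.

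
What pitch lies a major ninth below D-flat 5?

C-flat 4

The ninth's letter: D down two letter names plus an octave → C.
A major ninth is 14 semitones; 14 semitones down from Db5 gives Cb4.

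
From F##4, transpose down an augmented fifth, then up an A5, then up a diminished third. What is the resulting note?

An augmented fifth down from F##4 is B3.
B3 up an augmented fifth → F##4 (8 semitones).
Up a diminished third from F##4: A4 (2 semitones up).

A4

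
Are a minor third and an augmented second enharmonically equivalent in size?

A minor third spans 3 semitones, and an augmented second also spans 3 semitones — they're enharmonic.

Yes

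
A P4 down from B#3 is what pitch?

F##3

Counting four letter names down from B lands on F.
A perfect fourth is 5 semitones; 5 semitones down from B#3 gives F##3.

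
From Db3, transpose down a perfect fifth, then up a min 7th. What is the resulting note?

Fb3

Db3 down a perfect fifth → Gb2 (7 semitones).
Gb2 up a minor seventh → Fb3 (10 semitones).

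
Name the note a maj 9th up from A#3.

B#4

Counting two letter names plus an octave up from A lands on B.
A major ninth is 14 semitones; 14 semitones up from A#3 gives B#4.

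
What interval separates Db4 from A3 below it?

Descending from Db4 to A3 is the same interval as ascending A3 to Db4.
A to D spans four letter names (A-B-C-D): a fourth.
The perfect fourth is 5 semitones; here we have 4, one semitone narrower: diminished.

diminished fourth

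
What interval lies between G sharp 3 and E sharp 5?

major thirteenth

G to E spans six letter names (G-A-B-C-D-E), plus an octave — that makes it a thirteenth of some quality.
Counting semitones, G#3→E#5 is 21, which is the major thirteenth.
(Equivalently, a compound major sixth: a major sixth plus an octave.)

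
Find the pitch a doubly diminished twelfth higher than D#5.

Five letters up from D (plus an octave) reaches A.
A doubly diminished twelfth spans 17 semitones, so from D#5 the target pitch is Ab6.

Ab6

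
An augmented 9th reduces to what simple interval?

augmented second

Each octave removed subtracts seven from the number: 9 − 7 = 2.
Quality carries through unchanged, so the simple form is an augmented second.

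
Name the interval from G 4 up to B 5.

G to B spans three letter names (G-A-B), plus an octave — that makes it a tenth of some quality.
The major tenth spans 16 semitones, and G4 to B5 is exactly 16 semitones — so this is a major tenth.
(Equivalently, a compound major third: a major third plus an octave.)

major 10th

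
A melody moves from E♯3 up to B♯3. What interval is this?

E to B spans five letter names (E-F-G-A-B) — that makes it a fifth of some quality.
The perfect fifth spans 7 semitones, and E#3 to B#3 is exactly 7 semitones — so this is a perfect fifth.

perfect 5th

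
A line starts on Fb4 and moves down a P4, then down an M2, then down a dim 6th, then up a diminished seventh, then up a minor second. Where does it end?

Dbb4

A perfect fourth down from Fb4 is Cb4.
A major second down from Cb4 is Bbb3.
A diminished sixth down from Bbb3 is D3.
A diminished seventh up from D3 is Cb4.
Cb4 up a minor second → Dbb4 (1 semitone).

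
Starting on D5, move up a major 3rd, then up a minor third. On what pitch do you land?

A5

A major third up from D5 is F#5.
F#5 up a minor third → A5 (3 semitones).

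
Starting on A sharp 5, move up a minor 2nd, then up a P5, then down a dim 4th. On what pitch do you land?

C double-sharp 6

A#5 up a minor second → B5 (1 semitone).
B5 up a perfect fifth → F#6 (7 semitones).
F#6 down a diminished fourth → C##6 (4 semitones).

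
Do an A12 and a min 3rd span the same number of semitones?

No

An augmented twelfth spans 20 semitones; a minor third spans 3 semitones. They differ by 17.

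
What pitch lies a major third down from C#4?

The third takes the letter from C down to A.
Moving 4 semitones down from C#4 (the size of a major third) reaches A3.

A3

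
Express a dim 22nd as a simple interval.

Subtracting seven from the interval number removes an octave: 22 − 14 = 8.
That makes a diminished twenty-second a compound diminished octave — 2 octaves plus a diminished octave.

diminished 8th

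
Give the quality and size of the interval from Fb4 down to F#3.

Descending from Fb4 to F#3 is the same interval as ascending F#3 to Fb4.
F to F is the same letter name, plus an octave, so the interval is some kind of octave.
The perfect octave is 12 semitones; here we have 10, two semitones narrower: doubly diminished.

doubly diminished octave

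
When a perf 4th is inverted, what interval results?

perfect fifth

The rule of nine gives the new number: 9 − 4 = 5, so a fourth becomes a fifth.
Quality inverts too: perfect stays perfect. That makes the inversion a perfect fifth.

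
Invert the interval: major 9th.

minor 7th

First reduce the compound major ninth to its simple form, a major second.
Inverted interval numbers add to nine, so a second pairs with a seventh (2 + 7 = 9).
And major becomes minor under inversion, so we get a minor seventh.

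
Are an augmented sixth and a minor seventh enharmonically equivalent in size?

An augmented sixth = 10 semitones = a minor seventh; enharmonically equal.

Yes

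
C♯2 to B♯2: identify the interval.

M7

C to B spans seven letter names (C-D-E-F-G-A-B), so the interval is some kind of seventh.
C#2 to B#2 is 11 semitones, matching the major seventh exactly, so the quality is major.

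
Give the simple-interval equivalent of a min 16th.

Each octave removed subtracts seven from the number: 16 − 14 = 2.
Quality carries through unchanged, so the simple form is a minor second.

m2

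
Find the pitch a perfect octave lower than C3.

C2

The letter stays C (same as the start), shifted an octave down.
A perfect octave spans 12 semitones, so from C3 the target pitch is C2.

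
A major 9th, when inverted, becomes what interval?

First reduce the compound major ninth to its simple form, a major second.
The rule of nine gives the new number: 9 − 2 = 7, so a second becomes a seventh.
The quality also flips — major becomes minor — giving a minor seventh.

m7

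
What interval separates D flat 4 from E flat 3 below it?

Descending from Db4 to Eb3 is the same interval as ascending Eb3 to Db4.
E to D spans seven letter names (E-F-G-A-B-C-D): a seventh.
At 10 semitones, Eb3→Db4 falls one short of a major seventh: minor.

minor seventh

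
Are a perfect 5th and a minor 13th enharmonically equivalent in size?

7 semitones (perfect fifth) vs 20 semitones (minor thirteenth): not equal.

No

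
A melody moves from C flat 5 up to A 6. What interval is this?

augmented thirteenth

C to A spans six letter names (C-D-E-F-G-A), plus an octave, so the interval is some kind of thirteenth.
Cb5 to A6 spans 22 semitones — one semitone wider than the major thirteenth (21) — giving an augmented thirteenth.
(Equivalently, a compound augmented sixth: an augmented sixth plus an octave.)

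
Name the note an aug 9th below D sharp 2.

C 1

Two letters down from D (plus an octave) reaches C.
An augmented ninth spans 15 semitones, so from D#2 the target pitch is C1.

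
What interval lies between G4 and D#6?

G to D spans five letter names (G-A-B-C-D), plus an octave, so the interval is some kind of twelfth.
The perfect twelfth is 19 semitones; here we have 20, one semitone wider: augmented.
(Equivalently, a compound augmented fifth: an augmented fifth plus an octave.)

augmented twelfth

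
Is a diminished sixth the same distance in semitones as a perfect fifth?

A diminished sixth spans 7 semitones, and a perfect fifth also spans 7 semitones — they're enharmonic.

Yes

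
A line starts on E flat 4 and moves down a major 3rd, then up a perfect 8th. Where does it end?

A major third down from Eb4 is Cb4.
A perfect octave up from Cb4 is Cb5.

C flat 5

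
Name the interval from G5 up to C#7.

G to C spans four letter names (G-A-B-C), plus an octave — that makes it an eleventh of some quality.
The perfect eleventh is 17 semitones; here we have 18, one semitone wider: augmented.
(Equivalently, a compound augmented fourth: an augmented fourth plus an octave.)

augmented eleventh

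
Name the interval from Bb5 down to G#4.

Descending from Bb5 to G#4 is the same interval as ascending G#4 to Bb5.
G to B spans three letter names (G-A-B), plus an octave — that makes it a tenth of some quality.
A major tenth would be 16 semitones; G#4 to Bb5 is 14, two semitones narrower, so the interval is diminished.
(Equivalently, a compound diminished third: a diminished third plus an octave.)

diminished tenth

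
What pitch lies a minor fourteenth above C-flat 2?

B-double-flat 3

Seven letters up from C (plus an octave) reaches B.
Moving 22 semitones up from Cb2 (the size of a minor fourteenth) reaches Bbb3.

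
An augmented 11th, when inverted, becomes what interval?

First reduce the compound augmented eleventh to its simple form, an augmented fourth.
The rule of nine gives the new number: 9 − 4 = 5, so a fourth becomes a fifth.
The quality also flips — augmented becomes diminished — giving a diminished fifth.

d5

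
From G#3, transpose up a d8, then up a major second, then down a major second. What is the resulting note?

G4

Up a diminished octave from G#3: G4 (11 semitones up).
G4 up a major second → A4 (2 semitones).
A4 down a major second → G4 (2 semitones).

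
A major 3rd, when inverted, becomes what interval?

The rule of nine gives the new number: 9 − 3 = 6, so a third becomes a sixth.
And major becomes minor under inversion, so we get a minor sixth.

m6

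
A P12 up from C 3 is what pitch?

Five letters up from C (plus an octave) reaches G.
A perfect twelfth is 19 semitones; 19 semitones up from C3 gives G4.

G 4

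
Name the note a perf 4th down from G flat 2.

D flat 2

Counting four letter names down from G lands on D.
A perfect fourth spans 5 semitones, so from Gb2 the target pitch is Db2.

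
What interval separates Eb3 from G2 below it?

minor sixth

Descending from Eb3 to G2 is the same interval as ascending G2 to Eb3.
G to E spans six letter names (G-A-B-C-D-E), so the interval is some kind of sixth.
At 8 semitones, G2→Eb3 falls one short of a major sixth: minor.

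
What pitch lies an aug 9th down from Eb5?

Dbb4

The ninth's letter: E down two letter names plus an octave → D.
An augmented ninth spans 15 semitones, so from Eb5 the target pitch is Dbb4.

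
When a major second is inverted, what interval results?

minor seventh

Interval numbers invert to sum to nine: 2 + 7 = 9, so a second inverts to a seventh.
And major becomes minor under inversion, so we get a minor seventh.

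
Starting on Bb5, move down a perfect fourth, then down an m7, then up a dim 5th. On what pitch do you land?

Db5

Bb5 down a perfect fourth → F5 (5 semitones).
A minor seventh down from F5 is G4.
Up a diminished fifth from G4: Db5 (6 semitones up).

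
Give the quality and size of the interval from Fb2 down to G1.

Descending from Fb2 to G1 is the same interval as ascending G1 to Fb2.
G to F spans seven letter names (G-A-B-C-D-E-F) — that makes it a seventh of some quality.
The major seventh is 11 semitones; here we have 9, two semitones narrower: diminished.

diminished seventh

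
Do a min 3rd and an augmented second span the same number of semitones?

A minor third = 3 semitones = an augmented second; enharmonically equal.

Yes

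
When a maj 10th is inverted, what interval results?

minor sixth

First reduce the compound major tenth to its simple form, a major third.
The rule of nine gives the new number: 9 − 3 = 6, so a third becomes a sixth.
Quality inverts too: major becomes minor. That makes the inversion a minor sixth.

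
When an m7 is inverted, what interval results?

The rule of nine gives the new number: 9 − 7 = 2, so a seventh becomes a second.
Quality inverts too: minor becomes major. That makes the inversion a major second.

major 2nd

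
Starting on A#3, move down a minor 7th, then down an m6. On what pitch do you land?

A minor seventh down from A#3 is B#2.
B#2 down a minor sixth → D##2 (8 semitones).

D##2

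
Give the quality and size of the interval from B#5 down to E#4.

Descending from B#5 to E#4 is the same interval as ascending E#4 to B#5.
E to B spans five letter names (E-F-G-A-B), plus an octave — that makes it a twelfth of some quality.
Counting semitones, E#4→B#5 is 19, which is the perfect twelfth.
(Equivalently, a compound perfect fifth: a perfect fifth plus an octave.)

perfect twelfth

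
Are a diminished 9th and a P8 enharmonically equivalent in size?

Yes

Both span 12 semitones: a diminished ninth and a perfect octave are the same chromatic distance.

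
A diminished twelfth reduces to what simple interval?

Subtracting seven from the interval number removes an octave: 12 − 7 = 5.
That makes a diminished twelfth a compound diminished fifth — an octave plus a diminished fifth.

diminished 5th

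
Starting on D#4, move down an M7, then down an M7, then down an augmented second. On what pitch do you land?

Ebb2

D#4 down a major seventh → E3 (11 semitones).
Down a major seventh from E3: F2 (11 semitones down).
An augmented second down from F2 is Ebb2.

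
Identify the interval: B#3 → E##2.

Descending from B#3 to E##2 is the same interval as ascending E##2 to B#3.
E to B spans five letter names (E-F-G-A-B), plus an octave, so the interval is some kind of twelfth.
The perfect twelfth is 19 semitones; here we have 18, one semitone narrower: diminished.
(Equivalently, a compound diminished fifth: a diminished fifth plus an octave.)

d12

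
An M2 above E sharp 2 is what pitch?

The second takes the letter from E up to F.
A major second spans 2 semitones, so from E#2 the target pitch is F##2.

F double-sharp 2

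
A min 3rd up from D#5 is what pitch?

The third takes the letter from D up to F.
A minor third is 3 semitones; 3 semitones up from D#5 gives F#5.

F#5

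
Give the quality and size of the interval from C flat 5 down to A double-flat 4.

major third

Descending from Cb5 to Abb4 is the same interval as ascending Abb4 to Cb5.
A to C spans three letter names (A-B-C): a third.
Abb4 to Cb5 is 4 semitones, matching the major third exactly, so the quality is major.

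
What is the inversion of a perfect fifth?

Inverted interval numbers add to nine, so a fifth pairs with a fourth (5 + 4 = 9).
And perfect stays perfect under inversion, so we get a perfect fourth.

perfect 4th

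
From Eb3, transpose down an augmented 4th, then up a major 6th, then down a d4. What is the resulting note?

An augmented fourth down from Eb3 is Bbb2.
Up a major sixth from Bbb2: Gb3 (9 semitones up).
A diminished fourth down from Gb3 is D3.

D3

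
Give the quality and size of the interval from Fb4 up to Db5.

F to D spans six letter names (F-G-A-B-C-D) — that makes it a sixth of some quality.
Counting semitones, Fb4→Db5 is 9, which is the major sixth.

major sixth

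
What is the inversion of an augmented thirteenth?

First reduce the compound augmented thirteenth to its simple form, an augmented sixth.
The rule of nine gives the new number: 9 − 6 = 3, so a sixth becomes a third.
The quality also flips — augmented becomes diminished — giving a diminished third.

diminished third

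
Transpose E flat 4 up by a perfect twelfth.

B flat 5

Counting five letter names plus an octave up from E lands on B.
A perfect twelfth is 19 semitones; 19 semitones up from Eb4 gives Bb5.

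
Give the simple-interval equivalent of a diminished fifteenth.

diminished octave

Subtracting seven from the interval number removes an octave: 15 − 7 = 8.
Quality carries through unchanged, so the simple form is a diminished octave.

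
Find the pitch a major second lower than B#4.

The second takes the letter from B down to A.
Moving 2 semitones down from B#4 (the size of a major second) reaches A#4.

A#4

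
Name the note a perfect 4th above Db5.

Four letter names up from D: G.
A perfect fourth is 5 semitones; 5 semitones up from Db5 gives Gb5.

Gb5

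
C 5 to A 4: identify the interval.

Descending from C5 to A4 is the same interval as ascending A4 to C5.
A to C spans three letter names (A-B-C), so the interval is some kind of third.
At 3 semitones, A4→C5 falls one short of a major third: minor.

m3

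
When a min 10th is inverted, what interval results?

First reduce the compound minor tenth to its simple form, a minor third.
Inverted interval numbers add to nine, so a third pairs with a sixth (3 + 6 = 9).
The quality also flips — minor becomes major — giving a major sixth.

major sixth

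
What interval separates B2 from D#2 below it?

m6

Descending from B2 to D#2 is the same interval as ascending D#2 to B2.
D to B spans six letter names (D-E-F-G-A-B) — that makes it a sixth of some quality.
D#2 to B2 is 8 semitones, a half step short of the major sixth (9), so this is minor.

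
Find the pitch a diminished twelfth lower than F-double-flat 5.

B-double-flat 3

Five letters down from F (plus an octave) reaches B.
Moving 18 semitones down from Fbb5 (the size of a diminished twelfth) reaches Bbb3.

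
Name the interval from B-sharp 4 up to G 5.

B to G spans six letter names (B-C-D-E-F-G) — that makes it a sixth of some quality.
A major sixth would be 9 semitones; B#4 to G5 is 7, two semitones narrower, so the interval is diminished.

diminished sixth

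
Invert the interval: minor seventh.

major 2nd

The rule of nine gives the new number: 9 − 7 = 2, so a seventh becomes a second.
And minor becomes major under inversion, so we get a major second.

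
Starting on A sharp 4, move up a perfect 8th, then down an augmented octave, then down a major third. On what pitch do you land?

F 4

Up a perfect octave from A#4: A#5 (12 semitones up).
Down an augmented octave from A#5: A4 (13 semitones down).
Down a major third from A4: F4 (4 semitones down).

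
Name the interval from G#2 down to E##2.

diminished third

Descending from G#2 to E##2 is the same interval as ascending E##2 to G#2.
E to G spans three letter names (E-F-G), so the interval is some kind of third.
The major third is 4 semitones; here we have 2, two semitones narrower: diminished.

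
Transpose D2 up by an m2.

Eb2

The second takes the letter from D up to E.
Moving 1 semitone up from D2 (the size of a minor second) reaches Eb2.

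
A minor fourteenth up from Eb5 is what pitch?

Seven letters up from E (plus an octave) reaches D.
A minor fourteenth spans 22 semitones, so from Eb5 the target pitch is Db7.

Db7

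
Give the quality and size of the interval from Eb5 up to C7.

E to C spans six letter names (E-F-G-A-B-C), plus an octave: a thirteenth.
Eb5 to C7 is 21 semitones, matching the major thirteenth exactly, so the quality is major.
(Equivalently, a compound major sixth: a major sixth plus an octave.)

major thirteenth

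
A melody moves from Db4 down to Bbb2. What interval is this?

major tenth

Descending from Db4 to Bbb2 is the same interval as ascending Bbb2 to Db4.
B to D spans three letter names (B-C-D), plus an octave — that makes it a tenth of some quality.
The major tenth spans 16 semitones, and Bbb2 to Db4 is exactly 16 semitones — so this is a major tenth.
(Equivalently, a compound major third: a major third plus an octave.)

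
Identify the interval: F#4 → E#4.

Descending from F#4 to E#4 is the same interval as ascending E#4 to F#4.
E to F spans two letter names (E-F): a second.
A major second would be 2 semitones, but E#4 to F#4 is 1 — one semitone narrower, making it a minor second.

minor second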